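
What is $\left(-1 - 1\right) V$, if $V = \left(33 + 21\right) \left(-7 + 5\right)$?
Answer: $216$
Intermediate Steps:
$V = -108$ ($V = 54 \left(-2\right) = -108$)
$\left(-1 - 1\right) V = \left(-1 - 1\right) \left(-108\right) = \left(-2\right) \left(-108\right) = 216$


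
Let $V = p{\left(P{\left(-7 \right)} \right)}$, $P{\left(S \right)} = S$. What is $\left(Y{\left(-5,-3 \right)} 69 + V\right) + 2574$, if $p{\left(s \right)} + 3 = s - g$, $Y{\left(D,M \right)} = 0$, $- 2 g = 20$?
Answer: $2574$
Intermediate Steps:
$g = -10$ ($g = \left(- \frac{1}{2}\right) 20 = -10$)
$p{\left(s \right)} = 7 + s$ ($p{\left(s \right)} = -3 + \left(s - -10\right) = -3 + \left(s + 10\right) = -3 + \left(10 + s\right) = 7 + s$)
$V = 0$ ($V = 7 - 7 = 0$)
$\left(Y{\left(-5,-3 \right)} 69 + V\right) + 2574 = \left(0 \cdot 69 + 0\right) + 2574 = \left(0 + 0\right) + 2574 = 0 + 2574 = 2574$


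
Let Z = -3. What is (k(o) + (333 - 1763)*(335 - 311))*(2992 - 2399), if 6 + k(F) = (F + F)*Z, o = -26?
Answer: -20262810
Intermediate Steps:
k(F) = -6 - 6*F (k(F) = -6 + (F + F)*(-3) = -6 + (2*F)*(-3) = -6 - 6*F)
(k(o) + (333 - 1763)*(335 - 311))*(2992 - 2399) = ((-6 - 6*(-26)) + (333 - 1763)*(335 - 311))*(2992 - 2399) = ((-6 + 156) - 1430*24)*593 = (150 - 34320)*593 = -34170*593 = -20262810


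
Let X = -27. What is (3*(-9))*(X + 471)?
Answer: -11988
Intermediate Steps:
(3*(-9))*(X + 471) = (3*(-9))*(-27 + 471) = -27*444 = -11988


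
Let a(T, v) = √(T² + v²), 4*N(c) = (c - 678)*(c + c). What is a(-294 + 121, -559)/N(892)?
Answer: √342410/95444 ≈ 0.0061309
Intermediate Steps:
N(c) = c*(-678 + c)/2 (N(c) = ((c - 678)*(c + c))/4 = ((-678 + c)*(2*c))/4 = (2*c*(-678 + c))/4 = c*(-678 + c)/2)
a(-294 + 121, -559)/N(892) = √((-294 + 121)² + (-559)²)/(((½)*892*(-678 + 892))) = √((-173)² + 312481)/(((½)*892*214)) = √(29929 + 312481)/95444 = √342410*(1/95444) = √342410/95444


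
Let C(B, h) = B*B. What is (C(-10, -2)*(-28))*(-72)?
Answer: 201600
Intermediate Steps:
C(B, h) = B²
(C(-10, -2)*(-28))*(-72) = ((-10)²*(-28))*(-72) = (100*(-28))*(-72) = -2800*(-72) = 201600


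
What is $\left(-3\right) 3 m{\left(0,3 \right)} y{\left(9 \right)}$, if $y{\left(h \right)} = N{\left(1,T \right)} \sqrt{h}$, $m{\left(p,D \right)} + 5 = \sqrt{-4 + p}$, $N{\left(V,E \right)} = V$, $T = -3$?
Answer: $135 - 54 i \approx 135.0 - 54.0 i$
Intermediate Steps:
$m{\left(p,D \right)} = -5 + \sqrt{-4 + p}$
$y{\left(h \right)} = \sqrt{h}$ ($y{\left(h \right)} = 1 \sqrt{h} = \sqrt{h}$)
$\left(-3\right) 3 m{\left(0,3 \right)} y{\left(9 \right)} = \left(-3\right) 3 \left(-5 + \sqrt{-4 + 0}\right) \sqrt{9} = - 9 \left(-5 + \sqrt{-4}\right) 3 = - 9 \left(-5 + 2 i\right) 3 = \left(45 - 18 i\right) 3 = 135 - 54 i$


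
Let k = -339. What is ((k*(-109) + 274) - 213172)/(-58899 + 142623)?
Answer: -58649/27908 ≈ -2.1015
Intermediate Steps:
((k*(-109) + 274) - 213172)/(-58899 + 142623) = ((-339*(-109) + 274) - 213172)/(-58899 + 142623) = ((36951 + 274) - 213172)/83724 = (37225 - 213172)*(1/83724) = -175947*1/83724 = -58649/27908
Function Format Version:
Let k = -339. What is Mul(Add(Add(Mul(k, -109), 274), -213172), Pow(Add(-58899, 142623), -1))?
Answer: Rational(-58649, 27908) ≈ -2.1015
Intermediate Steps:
Mul(Add(Add(Mul(k, -109), 274), -213172), Pow(Add(-58899, 142623), -1)) = Mul(Add(Add(Mul(-339, -109), 274), -213172), Pow(Add(-58899, 142623), -1)) = Mul(Add(Add(36951, 274), -213172), Pow(83724, -1)) = Mul(Add(37225, -213172), Rational(1, 83724)) = Mul(-175947, Rational(1, 83724)) = Rational(-58649, 27908)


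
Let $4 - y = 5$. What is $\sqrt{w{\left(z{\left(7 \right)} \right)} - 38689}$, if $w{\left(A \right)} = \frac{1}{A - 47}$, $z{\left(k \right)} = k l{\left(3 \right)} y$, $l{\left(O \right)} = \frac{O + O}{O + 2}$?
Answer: $\frac{3 i \sqrt{329841074}}{277} \approx 196.7 i$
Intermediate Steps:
$y = -1$ ($y = 4 - 5 = -1$)
$l{\left(O \right)} = \frac{2 O}{2 + O}$
$z{\left(k \right)} = - \frac{6 k}{5}$ ($z{\left(k \right)} = k 2 \cdot 3 \frac{1}{2 + 3} \left(-1\right) = k 2 \cdot 3 \cdot \frac{1}{5} \left(-1\right) = k \frac{6}{5} \left(-1\right) = \frac{6 k}{5} \left(-1\right) = - \frac{6 k}{5}$)
$w{\left(A \right)} = \frac{1}{-47 + A}$
$\sqrt{w{\left(z{\left(7 \right)} \right)} - 38689} = \sqrt{\frac{1}{-47 - \frac{42}{5}} - 38689} = \sqrt{\frac{1}{- \frac{277}{5}} - 38689} = \sqrt{- \frac{5}{277} - 38689} = \sqrt{- \frac{10716858}{277}} = \frac{3 i \sqrt{329841074}}{277}$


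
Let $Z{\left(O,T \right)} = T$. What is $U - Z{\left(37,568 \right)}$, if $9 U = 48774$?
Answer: $\frac{14554}{3} \approx 4851.3$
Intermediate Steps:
$U = \frac{16258}{3}$ ($U = \frac{1}{9} \cdot 48774 = \frac{16258}{3} \approx 5419.3$)
$U - Z{\left(37,568 \right)} = \frac{16258}{3} - 568 = \frac{14554}{3}$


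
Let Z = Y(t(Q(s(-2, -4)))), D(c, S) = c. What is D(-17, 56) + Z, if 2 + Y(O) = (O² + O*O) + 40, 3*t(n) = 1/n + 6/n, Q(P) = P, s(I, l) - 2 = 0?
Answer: 427/18 ≈ 23.722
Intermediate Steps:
s(I, l) = 2 (s(I, l) = 2 + 0 = 2)
t(n) = 7/(3*n) (t(n) = (1/n + 6/n)/3 = (7/n)/3 = 7/(3*n))
Y(O) = 38 + 2*O² (Y(O) = -2 + ((O² + O*O) + 40) = -2 + ((O² + O²) + 40) = -2 + (2*O² + 40) = -2 + (40 + 2*O²) = 38 + 2*O²)
Z = 733/18 (Z = 38 + 2*((7/3)/2)² = 38 + 2*((7/3)*(½))² = 38 + 2*(7/6)² = 38 + 2*(49/36) = 38 + 49/18 = 733/18 ≈ 40.722)
D(-17, 56) + Z = -17 + 733/18 = 427/18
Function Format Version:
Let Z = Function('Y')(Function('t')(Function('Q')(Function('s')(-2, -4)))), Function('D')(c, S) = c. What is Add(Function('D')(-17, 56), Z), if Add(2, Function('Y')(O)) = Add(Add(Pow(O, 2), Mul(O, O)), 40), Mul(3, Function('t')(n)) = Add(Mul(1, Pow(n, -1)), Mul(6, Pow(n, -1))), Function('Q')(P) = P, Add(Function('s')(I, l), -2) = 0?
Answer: Rational(427, 18) ≈ 23.722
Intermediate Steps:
Function('s')(I, l) = 2 (Function('s')(I, l) = Add(2, 0) = 2)
Function('t')(n) = Mul(Rational(7, 3), Pow(n, -1)) (Function('t')(n) = Mul(Rational(1, 3), Add(Mul(1, Pow(n, -1)), Mul(6, Pow(n, -1)))) = Mul(Rational(1, 3), Add(Pow(n, -1), Mul(6, Pow(n, -1)))) = Mul(Rational(1, 3), Mul(7, Pow(n, -1))) = Mul(Rational(7, 3), Pow(n, -1)))
Function('Y')(O) = Add(38, Mul(2, Pow(O, 2))) (Function('Y')(O) = Add(-2, Add(Add(Pow(O, 2), Mul(O, O)), 40)) = Add(-2, Add(Add(Pow(O, 2), Pow(O, 2)), 40)) = Add(-2, Add(Mul(2, Pow(O, 2)), 40)) = Add(-2, Add(40, Mul(2, Pow(O, 2)))) = Add(38, Mul(2, Pow(O, 2))))
Z = Rational(733, 18) (Z = Add(38, Mul(2, Pow(Mul(Rational(7, 3), Pow(2, -1)), 2))) = Add(38, Mul(2, Pow(Mul(Rational(7, 3), Rational(1, 2)), 2))) = Add(38, Mul(2, Pow(Rational(7, 6), 2))) = Add(38, Mul(2, Rational(49, 36))) = Add(38, Rational(49, 18)) = Rational(733, 18) ≈ 40.722)
Add(Function('D')(-17, 56), Z) = Add(-17, Rational(733, 18)) = Rational(427, 18)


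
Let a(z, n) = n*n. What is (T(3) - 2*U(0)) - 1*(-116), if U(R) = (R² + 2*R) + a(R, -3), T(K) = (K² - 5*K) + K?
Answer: 95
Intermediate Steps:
T(K) = K² - 4*K
a(z, n) = n²
U(R) = 9 + R² + 2*R (U(R) = (R² + 2*R) + (-3)² = (R² + 2*R) + 9 = 9 + R² + 2*R)
(T(3) - 2*U(0)) - 1*(-116) = (3*(-4 + 3) - 2*(9 + 0² + 2*0)) - 1*(-116) = (3*(-1) - 2*(9 + 0 + 0)) + 116 = (-3 - 2*9) + 116 = (-3 - 18) + 116 = -21 + 116 = 95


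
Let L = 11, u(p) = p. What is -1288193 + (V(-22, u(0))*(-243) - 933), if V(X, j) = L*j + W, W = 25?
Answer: -1295201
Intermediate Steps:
V(X, j) = 25 + 11*j (V(X, j) = 11*j + 25 = 25 + 11*j)
-1288193 + (V(-22, u(0))*(-243) - 933) = -1288193 + ((25 + 11*0)*(-243) - 933) = -1288193 + ((25 + 0)*(-243) - 933) = -1288193 + (25*(-243) - 933) = -1288193 + (-6075 - 933) = -1288193 - 7008 = -1295201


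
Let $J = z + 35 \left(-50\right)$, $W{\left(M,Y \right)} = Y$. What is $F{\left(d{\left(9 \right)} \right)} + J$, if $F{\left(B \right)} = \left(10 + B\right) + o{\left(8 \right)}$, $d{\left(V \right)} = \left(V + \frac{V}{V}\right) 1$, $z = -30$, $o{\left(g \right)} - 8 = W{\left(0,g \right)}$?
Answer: $-1744$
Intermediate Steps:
$o{\left(g \right)} = 8 + g$
$d{\left(V \right)} = 1 + V$ ($d{\left(V \right)} = \left(V + 1\right) 1 = \left(1 + V\right) 1 = 1 + V$)
$F{\left(B \right)} = 26 + B$ ($F{\left(B \right)} = \left(10 + B\right) + \left(8 + 8\right) = \left(10 + B\right) + 16 = 26 + B$)
$J = -1780$ ($J = -30 + 35 \left(-50\right) = -30 - 1750 = -1780$)
$F{\left(d{\left(9 \right)} \right)} + J = \left(26 + \left(1 + 9\right)\right) - 1780 = \left(26 + 10\right) - 1780 = 36 - 1780 = -1744$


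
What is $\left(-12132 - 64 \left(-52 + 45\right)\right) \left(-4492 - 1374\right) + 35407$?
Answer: $68573751$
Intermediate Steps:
$\left(-12132 - 64 \left(-52 + 45\right)\right) \left(-4492 - 1374\right) + 35407 = \left(-12132 - -448\right) \left(-5866\right) + 35407 = \left(-12132 + 448\right) \left(-5866\right) + 35407 = \left(-11684\right) \left(-5866\right) + 35407 = 68538344 + 35407 = 68573751$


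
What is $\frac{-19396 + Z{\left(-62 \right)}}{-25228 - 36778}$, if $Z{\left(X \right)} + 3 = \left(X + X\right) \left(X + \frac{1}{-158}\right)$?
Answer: $\frac{925107}{4898474} \approx 0.18886$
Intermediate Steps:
$Z{\left(X \right)} = -3 + 2 X \left(- \frac{1}{158} + X\right)$ ($Z{\left(X \right)} = -3 + \left(X + X\right) \left(X + \frac{1}{-158}\right) = -3 + 2 X \left(X - \frac{1}{158}\right) = -3 + 2 X \left(- \frac{1}{158} + X\right)$)
$\frac{-19396 + Z{\left(-62 \right)}}{-25228 - 36778} = \frac{-19396 - \left(\frac{175}{79} - 7688\right)}{-25228 - 36778} = \frac{-19396 + \left(-3 + 2 \cdot 3844 + \frac{62}{79}\right)}{-62006} = \left(-19396 + \left(-3 + 7688 + \frac{62}{79}\right)\right) \left(- \frac{1}{62006}\right) = \left(-19396 + \frac{607177}{79}\right) \left(- \frac{1}{62006}\right) = \left(- \frac{925107}{79}\right) \left(- \frac{1}{62006}\right) = \frac{925107}{4898474}$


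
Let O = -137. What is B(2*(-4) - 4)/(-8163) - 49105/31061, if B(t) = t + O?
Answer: -396216026/253550943 ≈ -1.5627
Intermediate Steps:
B(t) = -137 + t (B(t) = t - 137 = -137 + t)
B(2*(-4) - 4)/(-8163) - 49105/31061 = (-137 + (2*(-4) - 4))/(-8163) - 49105/31061 = (-137 + (-8 - 4))*(-1/8163) - 49105*1/31061 = (-137 - 12)*(-1/8163) - 49105/31061 = -149*(-1/8163) - 49105/31061 = 149/8163 - 49105/31061 = -396216026/253550943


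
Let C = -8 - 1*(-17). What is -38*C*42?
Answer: -14364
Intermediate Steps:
C = 9 (C = -8 + 17 = 9)
-38*C*42 = -38*9*42 = -342*42 = -14364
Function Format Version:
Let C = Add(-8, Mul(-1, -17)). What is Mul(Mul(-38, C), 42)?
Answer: -14364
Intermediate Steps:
C = 9 (C = Add(-8, 17) = 9)
Mul(Mul(-38, C), 42) = Mul(Mul(-38, 9), 42) = Mul(-342, 42) = -14364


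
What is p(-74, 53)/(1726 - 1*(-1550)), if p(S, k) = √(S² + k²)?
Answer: √8285/3276 ≈ 0.027784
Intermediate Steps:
p(-74, 53)/(1726 - 1*(-1550)) = √((-74)² + 53²)/(1726 - 1*(-1550)) = √(5476 + 2809)/(1726 + 1550) = √8285/3276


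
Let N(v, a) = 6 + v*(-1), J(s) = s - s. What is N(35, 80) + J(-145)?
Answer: -29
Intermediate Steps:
J(s) = 0
N(v, a) = 6 - v
N(35, 80) + J(-145) = (6 - 1*35) + 0 = (6 - 35) + 0 = -29 + 0 = -29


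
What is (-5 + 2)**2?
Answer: 9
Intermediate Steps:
(-5 + 2)**2 = (-3)**2 = 9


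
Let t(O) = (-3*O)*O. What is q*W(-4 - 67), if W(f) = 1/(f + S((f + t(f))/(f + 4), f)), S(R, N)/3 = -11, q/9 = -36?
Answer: 81/26 ≈ 3.1154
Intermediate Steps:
q = -324 (q = 9*(-36) = -324)
t(O) = -3*O**2
S(R, N) = -33 (S(R, N) = 3*(-11) = -33)
W(f) = 1/(-33 + f) (W(f) = 1/(f - 33) = 1/(-33 + f))
q*W(-4 - 67) = -324/(-33 + (-4 - 67)) = -324/(-33 - 71) = -324/(-104) = -324*(-1/104) = 81/26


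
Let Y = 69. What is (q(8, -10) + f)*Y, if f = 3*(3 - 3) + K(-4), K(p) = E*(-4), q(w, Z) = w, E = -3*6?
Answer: 5520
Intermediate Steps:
E = -18
K(p) = 72 (K(p) = -18*(-4) = 72)
f = 72 (f = 3*(3 - 3) + 72 = 3*0 + 72 = 0 + 72 = 72)
(q(8, -10) + f)*Y = (8 + 72)*69 = 80*69 = 5520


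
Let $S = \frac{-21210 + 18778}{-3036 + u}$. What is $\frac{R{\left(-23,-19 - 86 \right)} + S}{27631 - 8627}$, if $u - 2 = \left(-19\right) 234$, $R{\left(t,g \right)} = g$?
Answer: $- \frac{97871}{17768740} \approx -0.005508$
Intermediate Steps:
$u = -4444$ ($u = 2 - 4446 = -4444$)
$S = \frac{304}{935}$ ($S = \frac{-21210 + 18778}{-3036 - 4444} = - \frac{2432}{-7480} = \left(-2432\right) \left(- \frac{1}{7480}\right) = \frac{304}{935} \approx 0.32513$)
$\frac{R{\left(-23,-19 - 86 \right)} + S}{27631 - 8627} = \frac{\left(-19 - 86\right) + \frac{304}{935}}{27631 - 8627} = \frac{\left(-19 - 86\right) + \frac{304}{935}}{19004} = \left(-105 + \frac{304}{935}\right) \frac{1}{19004} = \left(- \frac{97871}{935}\right) \frac{1}{19004} = - \frac{97871}{17768740}$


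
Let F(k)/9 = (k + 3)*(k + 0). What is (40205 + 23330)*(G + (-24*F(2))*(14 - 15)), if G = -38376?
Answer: -2300983560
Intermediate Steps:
F(k) = 9*k*(3 + k) (F(k) = 9*((k + 3)*(k + 0)) = 9*((3 + k)*k) = 9*(k*(3 + k)) = 9*k*(3 + k))
(40205 + 23330)*(G + (-24*F(2))*(14 - 15)) = (40205 + 23330)*(-38376 + (-216*2*(3 + 2))*(14 - 15)) = 63535*(-38376 - 216*2*5*(-1)) = 63535*(-38376 - 24*90*(-1)) = 63535*(-38376 - 2160*(-1)) = 63535*(-38376 + 2160) = 63535*(-36216) = -2300983560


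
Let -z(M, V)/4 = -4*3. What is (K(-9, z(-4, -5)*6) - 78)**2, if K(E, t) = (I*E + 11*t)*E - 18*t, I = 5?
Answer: 1113490161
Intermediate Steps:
z(M, V) = 48 (z(M, V) = -(-16)*3 = -4*(-12) = 48)
K(E, t) = -18*t + E*(5*E + 11*t) (K(E, t) = (5*E + 11*t)*E - 18*t = E*(5*E + 11*t) - 18*t = -18*t + E*(5*E + 11*t))
(K(-9, z(-4, -5)*6) - 78)**2 = ((-864*6 + 5*(-9)**2 + 11*(-9)*(48*6)) - 78)**2 = ((-18*288 + 5*81 + 11*(-9)*288) - 78)**2 = ((-5184 + 405 - 28512) - 78)**2 = (-33291 - 78)**2 = (-33369)**2 = 1113490161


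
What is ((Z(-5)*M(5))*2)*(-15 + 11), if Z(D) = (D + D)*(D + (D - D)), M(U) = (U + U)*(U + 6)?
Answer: -44000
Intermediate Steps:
M(U) = 2*U*(6 + U) (M(U) = (2*U)*(6 + U) = 2*U*(6 + U))
Z(D) = 2*D**2 (Z(D) = (2*D)*(D + 0) = (2*D)*D = 2*D**2)
((Z(-5)*M(5))*2)*(-15 + 11) = (((2*(-5)**2)*(2*5*(6 + 5)))*2)*(-15 + 11) = (((2*25)*(2*5*11))*2)*(-4) = ((50*110)*2)*(-4) = (5500*2)*(-4) = 11000*(-4) = -44000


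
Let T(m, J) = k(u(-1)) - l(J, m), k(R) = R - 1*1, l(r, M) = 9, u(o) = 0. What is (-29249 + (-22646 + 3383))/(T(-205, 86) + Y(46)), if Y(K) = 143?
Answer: -48512/133 ≈ -364.75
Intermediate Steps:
k(R) = -1 + R (k(R) = R - 1 = -1 + R)
T(m, J) = -10 (T(m, J) = (-1 + 0) - 1*9 = -1 - 9 = -10)
(-29249 + (-22646 + 3383))/(T(-205, 86) + Y(46)) = (-29249 + (-22646 + 3383))/(-10 + 143) = (-29249 - 19263)/133 = -48512*1/133 = -48512/133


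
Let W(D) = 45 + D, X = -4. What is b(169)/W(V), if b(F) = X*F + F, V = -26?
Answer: -507/19 ≈ -26.684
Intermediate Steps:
b(F) = -3*F (b(F) = -4*F + F = -3*F)
b(169)/W(V) = (-3*169)/(45 - 26) = -507/19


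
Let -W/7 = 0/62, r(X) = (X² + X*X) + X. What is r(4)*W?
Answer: 0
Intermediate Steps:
r(X) = X + 2*X² (r(X) = (X² + X²) + X = 2*X² + X = X + 2*X²)
W = 0 (W = -0/62 = -7*0 = 0)
r(4)*W = (4*(1 + 2*4))*0 = (4*(1 + 8))*0 = (4*9)*0 = 36*0 = 0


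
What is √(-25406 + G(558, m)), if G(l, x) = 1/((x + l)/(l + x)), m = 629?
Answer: I*√25405 ≈ 159.39*I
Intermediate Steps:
G(l, x) = 1 (G(l, x) = 1/((l + x)/(l + x)) = 1/1 = 1)
√(-25406 + G(558, m)) = √(-25406 + 1) = √(-25405) = I*√25405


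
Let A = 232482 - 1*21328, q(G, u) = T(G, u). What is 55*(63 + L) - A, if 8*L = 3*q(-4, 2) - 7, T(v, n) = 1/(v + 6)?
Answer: -3323629/16 ≈ -2.0773e+5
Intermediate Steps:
T(v, n) = 1/(6 + v)
q(G, u) = 1/(6 + G)
L = -11/16 (L = (3/(6 - 4) - 7)/8 = (3/2 - 7)/8 = (⅛)*(-11/2) = -11/16 ≈ -0.68750)
A = 211154 (A = 232482 - 21328 = 211154)
55*(63 + L) - A = 55*(63 - 11/16) - 1*211154 = 55*(997/16) - 211154 = 54835/16 - 211154 = -3323629/16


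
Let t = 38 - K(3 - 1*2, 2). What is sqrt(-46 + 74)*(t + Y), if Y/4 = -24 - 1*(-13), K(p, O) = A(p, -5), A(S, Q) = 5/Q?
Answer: -10*sqrt(7) ≈ -26.458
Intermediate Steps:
K(p, O) = -1 (K(p, O) = 5/(-5) = 5*(-1/5) = -1)
Y = -44 (Y = 4*(-24 - 1*(-13)) = 4*(-24 + 13) = 4*(-11) = -44)
t = 39 (t = 38 - 1*(-1) = 38 + 1 = 39)
sqrt(-46 + 74)*(t + Y) = sqrt(-46 + 74)*(39 - 44) = sqrt(28)*(-5) = (2*sqrt(7))*(-5) = -10*sqrt(7)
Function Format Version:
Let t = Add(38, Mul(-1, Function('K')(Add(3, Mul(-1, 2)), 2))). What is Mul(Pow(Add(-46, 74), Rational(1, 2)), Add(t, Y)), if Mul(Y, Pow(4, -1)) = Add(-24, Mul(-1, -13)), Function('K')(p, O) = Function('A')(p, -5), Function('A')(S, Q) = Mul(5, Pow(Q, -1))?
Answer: Mul(-10, Pow(7, Rational(1, 2))) ≈ -26.458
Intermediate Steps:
Function('K')(p, O) = -1 (Function('K')(p, O) = Mul(5, Pow(-5, -1)) = Mul(5, Rational(-1, 5)) = -1)
Y = -44 (Y = Mul(4, Add(-24, Mul(-1, -13))) = Mul(4, Add(-24, 13)) = Mul(4, -11) = -44)
t = 39 (t = Add(38, Mul(-1, -1)) = Add(38, 1) = 39)
Mul(Pow(Add(-46, 74), Rational(1, 2)), Add(t, Y)) = Mul(Pow(Add(-46, 74), Rational(1, 2)), Add(39, -44)) = Mul(Pow(28, Rational(1, 2)), -5) = Mul(Mul(2, Pow(7, Rational(1, 2))), -5) = Mul(-10, Pow(7, Rational(1, 2)))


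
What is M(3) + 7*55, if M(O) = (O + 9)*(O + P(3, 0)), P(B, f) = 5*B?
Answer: 601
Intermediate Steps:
M(O) = (9 + O)*(15 + O) (M(O) = (O + 9)*(O + 5*3) = (9 + O)*(O + 15) = (9 + O)*(15 + O))
M(3) + 7*55 = (135 + 3² + 24*3) + 7*55 = (135 + 9 + 72) + 385 = 216 + 385 = 601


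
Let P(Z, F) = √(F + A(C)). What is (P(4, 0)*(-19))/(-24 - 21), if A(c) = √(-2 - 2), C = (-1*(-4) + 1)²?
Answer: 19/45 + 19*I/45 ≈ 0.42222 + 0.42222*I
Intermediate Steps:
C = 25 (C = (4 + 1)² = 5² = 25)
A(c) = 2*I (A(c) = √(-4) = 2*I)
P(Z, F) = √(F + 2*I)
(P(4, 0)*(-19))/(-24 - 21) = (√(0 + 2*I)*(-19))/(-24 - 21) = (√(2*I)*(-19))/(-45) = ((1 + I)*(-19))*(-1/45) = (-19 - 19*I)*(-1/45) = 19/45 + 19*I/45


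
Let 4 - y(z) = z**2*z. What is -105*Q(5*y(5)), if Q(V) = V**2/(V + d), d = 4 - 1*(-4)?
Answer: 12810875/199 ≈ 64376.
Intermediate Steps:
y(z) = 4 - z**3 (y(z) = 4 - z**2*z = 4 - z**3)
d = 8 (d = 4 + 4 = 8)
Q(V) = V**2/(8 + V) (Q(V) = V**2/(V + 8) = V**2/(8 + V))
-105*Q(5*y(5)) = -105*(5*(4 - 1*5**3))**2/(8 + 5*(4 - 1*5**3)) = -105*(5*(4 - 1*125))**2/(8 + 5*(4 - 1*125)) = -105*(5*(4 - 125))**2/(8 + 5*(4 - 125)) = -105*(5*(-121))**2/(8 + 5*(-121)) = -105*(-605)**2/(8 - 605) = -38432625/(-597) = -38432625*(-1)/597 = -105*(-366025/597) = 12810875/199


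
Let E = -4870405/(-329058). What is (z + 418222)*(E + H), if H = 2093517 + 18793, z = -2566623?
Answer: -1493304926206108385/329058 ≈ -4.5381e+12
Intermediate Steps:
E = 4870405/329058 (E = -4870405*(-1/329058) = 4870405/329058 ≈ 14.801)
H = 2112310
(z + 418222)*(E + H) = (-2566623 + 418222)*(4870405/329058 + 2112310) = -2148401*695077374385/329058 = -1493304926206108385/329058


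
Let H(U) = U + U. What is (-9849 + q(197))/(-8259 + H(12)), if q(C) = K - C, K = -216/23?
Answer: 231274/189405 ≈ 1.2211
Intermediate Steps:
K = -216/23 (K = -216*1/23 = -216/23 ≈ -9.3913)
H(U) = 2*U
q(C) = -216/23 - C
(-9849 + q(197))/(-8259 + H(12)) = (-9849 + (-216/23 - 1*197))/(-8259 + 2*12) = (-9849 + (-216/23 - 197))/(-8259 + 24) = (-9849 - 4747/23)/(-8235) = -231274/23*(-1/8235) = 231274/189405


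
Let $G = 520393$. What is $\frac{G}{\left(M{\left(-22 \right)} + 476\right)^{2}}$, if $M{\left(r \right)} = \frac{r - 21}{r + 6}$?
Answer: $\frac{133220608}{58660281} \approx 2.2711$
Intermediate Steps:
$M{\left(r \right)} = \frac{-21 + r}{6 + r}$
$\frac{G}{\left(M{\left(-22 \right)} + 476\right)^{2}} = \frac{520393}{\left(\frac{-21 - 22}{6 - 22} + 476\right)^{2}} = \frac{520393}{\left(\frac{1}{-16} \left(-43\right) + 476\right)^{2}} = \frac{520393}{\left(\left(- \frac{1}{16}\right) \left(-43\right) + 476\right)^{2}} = \frac{520393}{\left(\frac{43}{16} + 476\right)^{2}} = \frac{520393}{\left(\frac{7659}{16}\right)^{2}} = \frac{520393}{\frac{58660281}{256}} = 520393 \cdot \frac{256}{58660281} = \frac{133220608}{58660281}$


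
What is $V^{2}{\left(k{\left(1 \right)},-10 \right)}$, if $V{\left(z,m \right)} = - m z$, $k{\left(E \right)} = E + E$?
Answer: $400$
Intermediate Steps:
$k{\left(E \right)} = 2 E$
$V{\left(z,m \right)} = - m z$
$V^{2}{\left(k{\left(1 \right)},-10 \right)} = \left(\left(-1\right) \left(-10\right) 2 \cdot 1\right)^{2} = \left(\left(-1\right) \left(-10\right) 2\right)^{2} = 20^{2} = 400$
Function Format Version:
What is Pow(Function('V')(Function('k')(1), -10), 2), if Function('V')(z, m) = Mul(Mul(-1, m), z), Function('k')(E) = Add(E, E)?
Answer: 400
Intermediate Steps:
Function('k')(E) = Mul(2, E)
Function('V')(z, m) = Mul(-1, m, z)
Pow(Function('V')(Function('k')(1), -10), 2) = Pow(Mul(-1, -10, Mul(2, 1)), 2) = Pow(Mul(-1, -10, 2), 2) = Pow(20, 2) = 400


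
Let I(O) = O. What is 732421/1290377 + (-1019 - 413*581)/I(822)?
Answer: -51723779397/176781649 ≈ -292.59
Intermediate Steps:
732421/1290377 + (-1019 - 413*581)/I(822) = 732421/1290377 + (-1019 - 413*581)/822 = 732421*(1/1290377) + (-1019 - 239953)*(1/822) = 732421/1290377 - 240972*1/822 = 732421/1290377 - 40162/137 = -51723779397/176781649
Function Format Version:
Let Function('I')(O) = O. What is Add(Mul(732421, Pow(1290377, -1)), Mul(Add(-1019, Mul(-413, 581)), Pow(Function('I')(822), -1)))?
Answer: Rational(-51723779397, 176781649) ≈ -292.59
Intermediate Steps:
Add(Mul(732421, Pow(1290377, -1)), Mul(Add(-1019, Mul(-413, 581)), Pow(Function('I')(822), -1))) = Add(Mul(732421, Pow(1290377, -1)), Mul(Add(-1019, Mul(-413, 581)), Pow(822, -1))) = Add(Mul(732421, Rational(1, 1290377)), Mul(Add(-1019, -239953), Rational(1, 822))) = Add(Rational(732421, 1290377), Mul(-240972, Rational(1, 822))) = Add(Rational(732421, 1290377), Rational(-40162, 137)) = Rational(-51723779397, 176781649)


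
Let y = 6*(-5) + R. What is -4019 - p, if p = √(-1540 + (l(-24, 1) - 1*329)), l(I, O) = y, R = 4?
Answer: -4019 - I*√1895 ≈ -4019.0 - 43.532*I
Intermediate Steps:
y = -26 (y = 6*(-5) + 4 = -30 + 4 = -26)
l(I, O) = -26
p = I*√1895 (p = √(-1540 + (-26 - 1*329)) = √(-1540 + (-26 - 329)) = √(-1540 - 355) = √(-1895) = I*√1895 ≈ 43.532*I)
-4019 - p = -4019 - I*√1895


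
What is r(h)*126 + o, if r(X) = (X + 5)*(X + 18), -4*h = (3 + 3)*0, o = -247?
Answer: 11093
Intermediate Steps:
h = 0 (h = -(3 + 3)*0/4 = -3*0/2 = -¼*0 = 0)
r(X) = (5 + X)*(18 + X)
r(h)*126 + o = (90 + 0² + 23*0)*126 - 247 = (90 + 0 + 0)*126 - 247 = 90*126 - 247 = 11340 - 247 = 11093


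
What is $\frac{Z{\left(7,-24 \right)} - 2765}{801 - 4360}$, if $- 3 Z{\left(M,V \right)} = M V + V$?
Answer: $\frac{2701}{3559} \approx 0.75892$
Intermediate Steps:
$Z{\left(M,V \right)} = - \frac{V}{3} - \frac{M V}{3}$ ($Z{\left(M,V \right)} = - \frac{M V + V}{3} = - \frac{V + M V}{3} = - \frac{V}{3} - \frac{M V}{3}$)
$\frac{Z{\left(7,-24 \right)} - 2765}{801 - 4360} = \frac{\left(- \frac{1}{3}\right) \left(-24\right) \left(1 + 7\right) - 2765}{801 - 4360} = \frac{\left(- \frac{1}{3}\right) \left(-24\right) 8 - 2765}{-3559} = \left(64 - 2765\right) \left(- \frac{1}{3559}\right) = \left(-2701\right) \left(- \frac{1}{3559}\right) = \frac{2701}{3559}$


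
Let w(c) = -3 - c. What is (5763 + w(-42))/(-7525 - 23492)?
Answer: -1934/10339 ≈ -0.18706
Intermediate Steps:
(5763 + w(-42))/(-7525 - 23492) = (5763 + (-3 - 1*(-42)))/(-7525 - 23492) = (5763 + (-3 + 42))/(-31017) = (5763 + 39)*(-1/31017) = 5802*(-1/31017) = -1934/10339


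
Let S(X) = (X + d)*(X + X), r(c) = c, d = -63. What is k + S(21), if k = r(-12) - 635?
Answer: -2411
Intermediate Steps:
S(X) = 2*X*(-63 + X) (S(X) = (X - 63)*(X + X) = (-63 + X)*(2*X) = 2*X*(-63 + X))
k = -647 (k = -12 - 635 = -647)
k + S(21) = -647 + 2*21*(-63 + 21) = -647 + 2*21*(-42) = -647 - 1764 = -2411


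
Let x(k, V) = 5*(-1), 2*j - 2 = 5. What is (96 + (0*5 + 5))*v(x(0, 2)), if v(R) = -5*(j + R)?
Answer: 1515/2 ≈ 757.50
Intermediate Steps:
j = 7/2 (j = 1 + (½)*5 = 1 + 5/2 = 7/2 ≈ 3.5000)
x(k, V) = -5
v(R) = -35/2 - 5*R (v(R) = -5*(7/2 + R) = -35/2 - 5*R)
(96 + (0*5 + 5))*v(x(0, 2)) = (96 + (0*5 + 5))*(-35/2 - 5*(-5)) = (96 + (0 + 5))*(-35/2 + 25) = (96 + 5)*(15/2) = 101*(15/2) = 1515/2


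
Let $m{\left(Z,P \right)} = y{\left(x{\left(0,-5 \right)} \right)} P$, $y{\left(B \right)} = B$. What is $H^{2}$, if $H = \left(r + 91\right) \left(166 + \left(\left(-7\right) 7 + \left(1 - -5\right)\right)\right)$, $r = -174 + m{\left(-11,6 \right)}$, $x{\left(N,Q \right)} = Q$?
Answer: $193182201$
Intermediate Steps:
$m{\left(Z,P \right)} = - 5 P$
$r = -204$ ($r = -174 - 30 = -204$)
$H = -13899$ ($H = \left(-204 + 91\right) \left(166 + \left(\left(-7\right) 7 + \left(1 - -5\right)\right)\right) = - 113 \left(166 + \left(-49 + \left(1 + 5\right)\right)\right) = - 113 \left(166 + \left(-49 + 6\right)\right) = - 113 \left(166 - 43\right) = \left(-113\right) 123 = -13899$)
$H^{2} = \left(-13899\right)^{2} = 193182201$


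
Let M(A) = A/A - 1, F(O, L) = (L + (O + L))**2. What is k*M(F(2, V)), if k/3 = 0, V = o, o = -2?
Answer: 0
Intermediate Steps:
V = -2
k = 0 (k = 3*0 = 0)
F(O, L) = (O + 2*L)**2 (F(O, L) = (L + (L + O))**2 = (O + 2*L)**2)
M(A) = 0 (M(A) = 1 - 1 = 0)
k*M(F(2, V)) = 0*0 = 0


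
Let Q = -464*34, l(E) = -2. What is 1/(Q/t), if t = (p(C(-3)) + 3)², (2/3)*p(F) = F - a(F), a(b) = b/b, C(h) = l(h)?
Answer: -9/63104 ≈ -0.00014262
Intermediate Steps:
C(h) = -2
a(b) = 1
Q = -15776
p(F) = -3/2 + 3*F/2 (p(F) = 3*(F - 1*1)/2 = 3*(F - 1)/2 = 3*(-1 + F)/2 = -3/2 + 3*F/2)
t = 9/4 (t = ((-3/2 + (3/2)*(-2)) + 3)² = ((-3/2 - 3) + 3)² = (-9/2 + 3)² = (-3/2)² = 9/4 ≈ 2.2500)
1/(Q/t) = 1/(-15776/9/4) = 1/(-15776*4/9) = 1/(-63104/9) = -9/63104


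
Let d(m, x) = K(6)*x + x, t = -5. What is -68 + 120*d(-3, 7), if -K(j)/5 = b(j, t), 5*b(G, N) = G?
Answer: -4268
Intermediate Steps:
b(G, N) = G/5
K(j) = -j
d(m, x) = -5*x (d(m, x) = (-1*6)*x + x = -6*x + x = -5*x)
-68 + 120*d(-3, 7) = -68 + 120*(-5*7) = -68 + 120*(-35) = -68 - 4200 = -4268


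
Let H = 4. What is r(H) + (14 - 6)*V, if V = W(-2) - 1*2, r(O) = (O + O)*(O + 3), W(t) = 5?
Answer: 80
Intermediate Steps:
r(O) = 2*O*(3 + O) (r(O) = (2*O)*(3 + O) = 2*O*(3 + O))
V = 3 (V = 5 - 1*2 = 5 - 2 = 3)
r(H) + (14 - 6)*V = 2*4*(3 + 4) + (14 - 6)*3 = 2*4*7 + 8*3 = 56 + 24 = 80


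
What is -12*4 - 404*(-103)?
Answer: 41564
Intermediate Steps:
-12*4 - 404*(-103) = -48 + 41612 = 41564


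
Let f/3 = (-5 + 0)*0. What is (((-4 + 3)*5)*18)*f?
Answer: 0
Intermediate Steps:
f = 0 (f = 3*((-5 + 0)*0) = 3*(-5*0) = 3*0 = 0)
(((-4 + 3)*5)*18)*f = (((-4 + 3)*5)*18)*0 = (-1*5*18)*0 = -5*18*0 = -90*0 = 0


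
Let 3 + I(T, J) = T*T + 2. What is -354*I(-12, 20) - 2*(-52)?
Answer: -50518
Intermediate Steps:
I(T, J) = -1 + T**2 (I(T, J) = -3 + (T*T + 2) = -3 + (T**2 + 2) = -3 + (2 + T**2) = -1 + T**2)
-354*I(-12, 20) - 2*(-52) = -354*(-1 + (-12)**2) - 2*(-52) = -354*(-1 + 144) + 104 = -354*143 + 104 = -50622 + 104 = -50518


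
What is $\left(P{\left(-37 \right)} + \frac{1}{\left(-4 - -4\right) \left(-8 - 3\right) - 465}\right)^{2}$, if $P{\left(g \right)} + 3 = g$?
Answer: $\frac{345997201}{216225} \approx 1600.2$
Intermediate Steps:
$P{\left(g \right)} = -3 + g$
$\left(P{\left(-37 \right)} + \frac{1}{\left(-4 - -4\right) \left(-8 - 3\right) - 465}\right)^{2} = \left(\left(-3 - 37\right) + \frac{1}{\left(-4 - -4\right) \left(-8 - 3\right) - 465}\right)^{2} = \left(-40 + \frac{1}{\left(-4 + 4\right) \left(-11\right) - 465}\right)^{2} = \left(-40 + \frac{1}{0 \left(-11\right) - 465}\right)^{2} = \left(-40 + \frac{1}{0 - 465}\right)^{2} = \left(-40 + \frac{1}{-465}\right)^{2} = \left(-40 - \frac{1}{465}\right)^{2} = \left(- \frac{18601}{465}\right)^{2} = \frac{345997201}{216225}$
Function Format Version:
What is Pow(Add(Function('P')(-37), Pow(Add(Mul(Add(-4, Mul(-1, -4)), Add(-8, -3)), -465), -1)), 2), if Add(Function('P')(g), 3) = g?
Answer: Rational(345997201, 216225) ≈ 1600.2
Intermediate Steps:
Function('P')(g) = Add(-3, g)
Pow(Add(Function('P')(-37), Pow(Add(Mul(Add(-4, Mul(-1, -4)), Add(-8, -3)), -465), -1)), 2) = Pow(Add(Add(-3, -37), Pow(Add(Mul(Add(-4, Mul(-1, -4)), Add(-8, -3)), -465), -1)), 2) = Pow(Add(-40, Pow(Add(Mul(Add(-4, 4), -11), -465), -1)), 2) = Pow(Add(-40, Pow(Add(Mul(0, -11), -465), -1)), 2) = Pow(Add(-40, Pow(Add(0, -465), -1)), 2) = Pow(Add(-40, Pow(-465, -1)), 2) = Pow(Add(-40, Rational(-1, 465)), 2) = Pow(Rational(-18601, 465), 2) = Rational(345997201, 216225)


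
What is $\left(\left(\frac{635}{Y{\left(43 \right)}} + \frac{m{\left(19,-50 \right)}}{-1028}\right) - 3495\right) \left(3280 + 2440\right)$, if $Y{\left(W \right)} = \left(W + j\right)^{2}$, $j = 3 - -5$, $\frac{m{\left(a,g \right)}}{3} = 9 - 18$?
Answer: $- \frac{13362357369790}{668457} \approx -1.999 \cdot 10^{7}$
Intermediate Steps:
$m{\left(a,g \right)} = -27$ ($m{\left(a,g \right)} = 3 \left(9 - 18\right) = 3 \left(-9\right) = -27$)
$j = 8$ ($j = 3 + 5 = 8$)
$Y{\left(W \right)} = \left(8 + W\right)^{2}$ ($Y{\left(W \right)} = \left(W + 8\right)^{2} = \left(8 + W\right)^{2}$)
$\left(\left(\frac{635}{Y{\left(43 \right)}} + \frac{m{\left(19,-50 \right)}}{-1028}\right) - 3495\right) \left(3280 + 2440\right) = \left(\left(\frac{635}{\left(8 + 43\right)^{2}} - \frac{27}{-1028}\right) - 3495\right) \left(3280 + 2440\right) = \left(\left(\frac{635}{51^{2}} - - \frac{27}{1028}\right) - 3495\right) 5720 = \left(\left(\frac{635}{2601} + \frac{27}{1028}\right) - 3495\right) 5720 = \left(\frac{723007}{2673828} - 3495\right) 5720 = \left(- \frac{9344305853}{2673828}\right) 5720 = - \frac{13362357369790}{668457}$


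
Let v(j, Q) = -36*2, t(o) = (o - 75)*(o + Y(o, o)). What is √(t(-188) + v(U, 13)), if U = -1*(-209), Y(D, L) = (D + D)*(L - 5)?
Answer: 2*I*√4759003 ≈ 4363.0*I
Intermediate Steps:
Y(D, L) = 2*D*(-5 + L) (Y(D, L) = (2*D)*(-5 + L) = 2*D*(-5 + L))
t(o) = (-75 + o)*(o + 2*o*(-5 + o)) (t(o) = (o - 75)*(o + 2*o*(-5 + o)) = (-75 + o)*(o + 2*o*(-5 + o)))
U = 209
v(j, Q) = -72
√(t(-188) + v(U, 13)) = √(-188*(675 - 159*(-188) + 2*(-188)²) - 72) = √(-188*(675 + 29892 + 2*35344) - 72) = √(-188*(675 + 29892 + 70688) - 72) = √(-188*101255 - 72) = √(-19035940 - 72) = √(-19036012) = 2*I*√4759003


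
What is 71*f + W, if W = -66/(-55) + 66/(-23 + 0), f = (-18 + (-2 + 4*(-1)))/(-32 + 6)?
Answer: 95484/1495 ≈ 63.869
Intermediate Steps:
f = 12/13 (f = (-18 + (-2 - 4))/(-26) = (-18 - 6)*(-1/26) = -24*(-1/26) = 12/13 ≈ 0.92308)
W = -192/115 (W = -66*(-1/55) + 66/(-23) = 6/5 + 66*(-1/23) = 6/5 - 66/23 = -192/115 ≈ -1.6696)
71*f + W = 71*(12/13) - 192/115 = 852/13 - 192/115 = 95484/1495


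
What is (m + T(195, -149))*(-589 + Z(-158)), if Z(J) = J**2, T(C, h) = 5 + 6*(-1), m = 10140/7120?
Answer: 3680625/356 ≈ 10339.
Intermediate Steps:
m = 507/356 (m = 10140*(1/7120) = 507/356 ≈ 1.4242)
T(C, h) = -1 (T(C, h) = 5 - 6 = -1)
(m + T(195, -149))*(-589 + Z(-158)) = (507/356 - 1)*(-589 + (-158)**2) = 151*(-589 + 24964)/356 = (151/356)*24375 = 3680625/356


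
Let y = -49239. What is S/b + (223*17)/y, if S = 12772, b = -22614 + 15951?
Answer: -218046647/109359819 ≈ -1.9938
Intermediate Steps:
b = -6663
S/b + (223*17)/y = 12772/(-6663) + (223*17)/(-49239) = 12772*(-1/6663) + 3791*(-1/49239) = -12772/6663 - 3791/49239 = -218046647/109359819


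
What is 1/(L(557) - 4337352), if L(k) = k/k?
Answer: -1/4337351 ≈ -2.3056e-7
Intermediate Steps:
L(k) = 1
1/(L(557) - 4337352) = 1/(1 - 4337352) = 1/(-4337351) = -1/4337351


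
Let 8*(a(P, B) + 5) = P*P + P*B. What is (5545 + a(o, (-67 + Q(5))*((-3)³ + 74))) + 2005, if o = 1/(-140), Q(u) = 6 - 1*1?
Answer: 1183463961/156800 ≈ 7547.6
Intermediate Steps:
Q(u) = 5 (Q(u) = 6 - 1 = 5)
o = -1/140 ≈ -0.0071429
a(P, B) = -5 + P²/8 + B*P/8 (a(P, B) = -5 + (P*P + P*B)/8 = -5 + (P² + B*P)/8 = -5 + (P²/8 + B*P/8) = -5 + P²/8 + B*P/8)
(5545 + a(o, (-67 + Q(5))*((-3)³ + 74))) + 2005 = (5545 + (-5 + (-1/140)²/8 + (⅛)*((-67 + 5)*((-3)³ + 74))*(-1/140))) + 2005 = (5545 + (-5 + (⅛)*(1/19600) + (⅛)*(-62*(-27 + 74))*(-1/140))) + 2005 = (5545 + (-5 + 1/156800 + (⅛)*(-62*47)*(-1/140))) + 2005 = (5545 + (-5 + 1/156800 + (⅛)*(-2914)*(-1/140))) + 2005 = (5545 + (-5 + 1/156800 + 1457/560)) + 2005 = (5545 - 376039/156800) + 2005 = 869079961/156800 + 2005 = 1183463961/156800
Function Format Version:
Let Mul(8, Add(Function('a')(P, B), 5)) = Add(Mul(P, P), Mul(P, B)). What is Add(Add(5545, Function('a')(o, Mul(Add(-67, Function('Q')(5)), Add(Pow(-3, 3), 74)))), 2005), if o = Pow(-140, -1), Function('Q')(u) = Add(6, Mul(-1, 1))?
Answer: Rational(1183463961, 156800) ≈ 7547.6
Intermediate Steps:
Function('Q')(u) = 5 (Function('Q')(u) = Add(6, -1) = 5)
o = Rational(-1, 140) ≈ -0.0071429
Function('a')(P, B) = Add(-5, Mul(Rational(1, 8), Pow(P, 2)), Mul(Rational(1, 8), B, P)) (Function('a')(P, B) = Add(-5, Mul(Rational(1, 8), Add(Mul(P, P), Mul(P, B)))) = Add(-5, Mul(Rational(1, 8), Add(Pow(P, 2), Mul(B, P)))) = Add(-5, Add(Mul(Rational(1, 8), Pow(P, 2)), Mul(Rational(1, 8), B, P))) = Add(-5, Mul(Rational(1, 8), Pow(P, 2)), Mul(Rational(1, 8), B, P)))
Add(Add(5545, Function('a')(o, Mul(Add(-67, Function('Q')(5)), Add(Pow(-3, 3), 74)))), 2005) = Add(Add(5545, Add(-5, Mul(Rational(1, 8), Pow(Rational(-1, 140), 2)), Mul(Rational(1, 8), Mul(Add(-67, 5), Add(Pow(-3, 3), 74)), Rational(-1, 140)))), 2005) = Add(Add(5545, Add(-5, Mul(Rational(1, 8), Rational(1, 19600)), Mul(Rational(1, 8), Mul(-62, Add(-27, 74)), Rational(-1, 140)))), 2005) = Add(Add(5545, Add(-5, Rational(1, 156800), Mul(Rational(1, 8), Mul(-62, 47), Rational(-1, 140)))), 2005) = Add(Add(5545, Add(-5, Rational(1, 156800), Mul(Rational(1, 8), -2914, Rational(-1, 140)))), 2005) = Add(Add(5545, Add(-5, Rational(1, 156800), Rational(1457, 560))), 2005) = Add(Add(5545, Rational(-376039, 156800)), 2005) = Add(Rational(869079961, 156800), 2005) = Rational(1183463961, 156800)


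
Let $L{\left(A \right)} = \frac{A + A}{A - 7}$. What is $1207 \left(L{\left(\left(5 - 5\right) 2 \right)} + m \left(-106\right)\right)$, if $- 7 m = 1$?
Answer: $\frac{127942}{7} \approx 18277.0$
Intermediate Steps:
$m = - \frac{1}{7}$ ($m = \left(- \frac{1}{7}\right) 1 = - \frac{1}{7} \approx -0.14286$)
$L{\left(A \right)} = \frac{2 A}{-7 + A}$
$1207 \left(L{\left(\left(5 - 5\right) 2 \right)} + m \left(-106\right)\right) = 1207 \left(\frac{2 \left(5 - 5\right) 2}{-7 + \left(5 - 5\right) 2} - - \frac{106}{7}\right) = 1207 \left(\frac{2 \cdot 0 \cdot 2}{-7 + 0 \cdot 2} + \frac{106}{7}\right) = 1207 \left(2 \cdot 0 \frac{1}{-7 + 0} + \frac{106}{7}\right) = 1207 \left(2 \cdot 0 \frac{1}{-7} + \frac{106}{7}\right) = 1207 \left(2 \cdot 0 \left(- \frac{1}{7}\right) + \frac{106}{7}\right) = 1207 \left(0 + \frac{106}{7}\right) = 1207 \cdot \frac{106}{7} = \frac{127942}{7}$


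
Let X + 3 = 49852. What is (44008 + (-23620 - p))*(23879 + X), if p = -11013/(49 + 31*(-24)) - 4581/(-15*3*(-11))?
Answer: 11487992315904/7645 ≈ 1.5027e+9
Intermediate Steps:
X = 49849 (X = -3 + 49852 = 49849)
p = 50392/7645 (p = -11013/(49 - 744) - 4581/((-45*(-11))) = -11013/(-695) - 4581/495 = -11013*(-1/695) - 4581*1/495 = 11013/695 - 509/55 = 50392/7645 ≈ 6.5915)
(44008 + (-23620 - p))*(23879 + X) = (44008 + (-23620 - 1*50392/7645))*(23879 + 49849) = (44008 + (-23620 - 50392/7645))*73728 = (44008 - 180625292/7645)*73728 = (155815868/7645)*73728 = 11487992315904/7645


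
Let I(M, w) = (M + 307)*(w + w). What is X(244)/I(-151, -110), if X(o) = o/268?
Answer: -61/2299440 ≈ -2.6528e-5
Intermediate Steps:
I(M, w) = 2*w*(307 + M) (I(M, w) = (307 + M)*(2*w) = 2*w*(307 + M))
X(o) = o/268 (X(o) = o*(1/268) = o/268)
X(244)/I(-151, -110) = ((1/268)*244)/((2*(-110)*(307 - 151))) = 61/(67*((2*(-110)*156))) = (61/67)/(-34320) = (61/67)*(-1/34320) = -61/2299440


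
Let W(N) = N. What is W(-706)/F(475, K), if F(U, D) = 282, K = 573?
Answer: -353/141 ≈ -2.5035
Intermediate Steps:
W(-706)/F(475, K) = -706/282 = -706*1/282 = -353/141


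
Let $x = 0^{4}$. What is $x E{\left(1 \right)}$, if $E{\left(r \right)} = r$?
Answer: $0$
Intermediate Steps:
$x = 0$
$x E{\left(1 \right)} = 0 \cdot 1 = 0$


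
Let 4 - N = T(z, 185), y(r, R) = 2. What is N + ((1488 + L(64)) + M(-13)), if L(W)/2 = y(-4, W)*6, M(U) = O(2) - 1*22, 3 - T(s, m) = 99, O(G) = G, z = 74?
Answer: 1592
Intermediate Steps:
T(s, m) = -96 (T(s, m) = 3 - 1*99 = 3 - 99 = -96)
N = 100 (N = 4 - 1*(-96) = 4 + 96 = 100)
M(U) = -20 (M(U) = 2 - 1*22 = 2 - 22 = -20)
L(W) = 24 (L(W) = 2*(2*6) = 2*12 = 24)
N + ((1488 + L(64)) + M(-13)) = 100 + ((1488 + 24) - 20) = 100 + (1512 - 20) = 100 + 1492 = 1592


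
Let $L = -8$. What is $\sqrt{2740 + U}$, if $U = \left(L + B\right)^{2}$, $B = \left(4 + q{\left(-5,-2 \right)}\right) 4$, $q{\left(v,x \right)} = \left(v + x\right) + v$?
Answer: $2 \sqrt{1085} \approx 65.879$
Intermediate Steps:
$q{\left(v,x \right)} = x + 2 v$
$B = -32$ ($B = \left(4 + \left(-2 + 2 \left(-5\right)\right)\right) 4 = \left(4 - 12\right) 4 = \left(-8\right) 4 = -32$)
$U = 1600$ ($U = \left(-8 - 32\right)^{2} = \left(-40\right)^{2} = 1600$)
$\sqrt{2740 + U} = \sqrt{2740 + 1600} = \sqrt{4340} = 2 \sqrt{1085}$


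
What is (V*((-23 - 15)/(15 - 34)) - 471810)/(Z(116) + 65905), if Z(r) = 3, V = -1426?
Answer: -237331/32954 ≈ -7.2019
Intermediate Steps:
(V*((-23 - 15)/(15 - 34)) - 471810)/(Z(116) + 65905) = (-1426*(-23 - 15)/(15 - 34) - 471810)/(3 + 65905) = (-(-54188)/(-19) - 471810)/65908 = (-(-54188)*(-1)/19 - 471810)*(1/65908) = (-1426*2 - 471810)*(1/65908) = (-2852 - 471810)*(1/65908) = -474662*1/65908 = -237331/32954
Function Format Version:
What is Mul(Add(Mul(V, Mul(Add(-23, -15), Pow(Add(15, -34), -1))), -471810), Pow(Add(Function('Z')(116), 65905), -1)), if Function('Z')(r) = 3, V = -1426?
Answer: Rational(-237331, 32954) ≈ -7.2019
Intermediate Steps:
Mul(Add(Mul(V, Mul(Add(-23, -15), Pow(Add(15, -34), -1))), -471810), Pow(Add(Function('Z')(116), 65905), -1)) = Mul(Add(Mul(-1426, Mul(Add(-23, -15), Pow(Add(15, -34), -1))), -471810), Pow(Add(3, 65905), -1)) = Mul(Add(Mul(-1426, Mul(-38, Pow(-19, -1))), -471810), Pow(65908, -1)) = Mul(Add(Mul(-1426, Mul(-38, Rational(-1, 19))), -471810), Rational(1, 65908)) = Mul(Add(Mul(-1426, 2), -471810), Rational(1, 65908)) = Mul(Add(-2852, -471810), Rational(1, 65908)) = Mul(-474662, Rational(1, 65908)) = Rational(-237331, 32954)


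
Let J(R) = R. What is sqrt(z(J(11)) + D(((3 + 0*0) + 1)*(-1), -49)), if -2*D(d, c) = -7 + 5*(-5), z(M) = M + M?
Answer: sqrt(38) ≈ 6.1644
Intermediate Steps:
z(M) = 2*M
D(d, c) = 16 (D(d, c) = -(-7 + 5*(-5))/2 = -(-7 - 25)/2 = -1/2*(-32) = 16)
sqrt(z(J(11)) + D(((3 + 0*0) + 1)*(-1), -49)) = sqrt(2*11 + 16) = sqrt(22 + 16) = sqrt(38)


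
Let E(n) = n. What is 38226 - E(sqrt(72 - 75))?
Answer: 38226 - I*sqrt(3) ≈ 38226.0 - 1.732*I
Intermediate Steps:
38226 - E(sqrt(72 - 75)) = 38226 - sqrt(72 - 75) = 38226 - sqrt(-3) = 38226 - I*sqrt(3)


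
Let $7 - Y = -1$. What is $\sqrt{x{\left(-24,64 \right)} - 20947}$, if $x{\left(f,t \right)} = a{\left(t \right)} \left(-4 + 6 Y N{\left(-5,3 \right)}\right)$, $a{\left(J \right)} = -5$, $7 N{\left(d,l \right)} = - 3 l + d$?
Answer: $i \sqrt{20447} \approx 142.99 i$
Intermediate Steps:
$N{\left(d,l \right)} = - \frac{3 l}{7} + \frac{d}{7}$ ($N{\left(d,l \right)} = \frac{- 3 l + d}{7} = \frac{d - 3 l}{7} = - \frac{3 l}{7} + \frac{d}{7}$)
$Y = 8$ ($Y = 7 - -1 = 7 + 1 = 8$)
$x{\left(f,t \right)} = 500$ ($x{\left(f,t \right)} = - 5 \left(-4 + 6 \cdot 8 \left(\left(- \frac{3}{7}\right) 3 + \frac{1}{7} \left(-5\right)\right)\right) = - 5 \left(-4 + 48 \left(- \frac{9}{7} - \frac{5}{7}\right)\right) = - 5 \left(-4 + 48 \left(-2\right)\right) = - 5 \left(-4 - 96\right) = \left(-5\right) \left(-100\right) = 500$)
$\sqrt{x{\left(-24,64 \right)} - 20947} = \sqrt{500 - 20947} = \sqrt{-20447} = i \sqrt{20447}$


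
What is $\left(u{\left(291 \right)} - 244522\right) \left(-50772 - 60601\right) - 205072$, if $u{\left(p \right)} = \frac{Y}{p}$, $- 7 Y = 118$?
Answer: $\frac{55473519324472}{2037} \approx 2.7233 \cdot 10^{10}$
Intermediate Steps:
$Y = - \frac{118}{7}$ ($Y = \left(- \frac{1}{7}\right) 118 = - \frac{118}{7} \approx -16.857$)
$u{\left(p \right)} = - \frac{118}{7 p}$
$\left(u{\left(291 \right)} - 244522\right) \left(-50772 - 60601\right) - 205072 = \left(- \frac{118}{7 \cdot 291} - 244522\right) \left(-50772 - 60601\right) - 205072 = \left(\left(- \frac{118}{7}\right) \frac{1}{291} - 244522\right) \left(-111373\right) - 205072 = \left(- \frac{118}{2037} - 244522\right) \left(-111373\right) - 205072 = \left(- \frac{498091432}{2037}\right) \left(-111373\right) - 205072 = \frac{55473937056136}{2037} - 205072 = \frac{55473519324472}{2037}$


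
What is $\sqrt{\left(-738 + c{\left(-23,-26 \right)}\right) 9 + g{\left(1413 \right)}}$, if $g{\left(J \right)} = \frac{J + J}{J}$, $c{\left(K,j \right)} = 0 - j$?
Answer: $i \sqrt{6406} \approx 80.037 i$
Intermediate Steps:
$c{\left(K,j \right)} = - j$
$g{\left(J \right)} = 2$ ($g{\left(J \right)} = \frac{2 J}{J} = 2$)
$\sqrt{\left(-738 + c{\left(-23,-26 \right)}\right) 9 + g{\left(1413 \right)}} = \sqrt{\left(-738 - -26\right) 9 + 2} = \sqrt{\left(-738 + 26\right) 9 + 2} = \sqrt{\left(-712\right) 9 + 2} = \sqrt{-6408 + 2} = \sqrt{-6406} = i \sqrt{6406}$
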